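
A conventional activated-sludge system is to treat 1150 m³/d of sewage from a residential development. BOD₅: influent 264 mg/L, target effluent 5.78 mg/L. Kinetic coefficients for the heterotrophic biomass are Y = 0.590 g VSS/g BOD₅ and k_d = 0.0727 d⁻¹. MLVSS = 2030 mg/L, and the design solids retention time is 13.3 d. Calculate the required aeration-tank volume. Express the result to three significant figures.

Rearranging the biomass balance for a CMAS with decay, V = Y·Q·ΔS·θ_c / [X·(1+k_d θ_c)] = 0.590 × 1150 × (264 − 5.78) × 13.3 / [2030 × (1 + 0.0727 × 13.3)] = 2.33×10^6 / 3993 = 583.6 m³.

V ≈ 584 m³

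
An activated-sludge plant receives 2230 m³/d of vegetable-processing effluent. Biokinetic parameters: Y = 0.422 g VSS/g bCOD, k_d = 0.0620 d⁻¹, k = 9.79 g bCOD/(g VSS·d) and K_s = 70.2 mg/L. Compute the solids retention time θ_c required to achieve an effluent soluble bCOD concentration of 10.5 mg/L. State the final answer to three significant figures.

θ_c ≈ 2.10 d

At the target effluent, Y k S/(K_s+S) = 0.422×9.79×10.5/80.70 = 0.5375 d⁻¹.
θ_c = 1/(μ − k_d) = 1/(0.5375 − 0.0620) = 1/0.4755 = 2.103 d.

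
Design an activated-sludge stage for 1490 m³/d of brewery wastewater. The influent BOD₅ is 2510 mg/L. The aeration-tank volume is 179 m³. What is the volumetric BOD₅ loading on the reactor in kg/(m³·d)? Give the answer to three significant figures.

L_v ≈ 20.9 kg BOD₅/(m³·d)

Applied BOD₅ load per unit volume = Q·S₀/V = (1490 × 2510/1000)/179.0 = 20.89 kg BOD₅·m⁻³·d⁻¹.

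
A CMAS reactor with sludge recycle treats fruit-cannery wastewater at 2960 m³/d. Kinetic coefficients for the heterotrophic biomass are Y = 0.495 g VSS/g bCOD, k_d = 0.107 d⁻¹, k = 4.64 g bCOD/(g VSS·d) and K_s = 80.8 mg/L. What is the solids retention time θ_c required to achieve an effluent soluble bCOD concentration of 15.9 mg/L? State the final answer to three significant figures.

θ_c ≈ 3.69 d

At the target effluent, Y k S/(K_s+S) = 0.495×4.64×15.9/96.70 = 0.3777 d⁻¹.
1/θ_c = 0.3777 − 0.107 = 0.2707 d⁻¹, so θ_c = 3.695 d.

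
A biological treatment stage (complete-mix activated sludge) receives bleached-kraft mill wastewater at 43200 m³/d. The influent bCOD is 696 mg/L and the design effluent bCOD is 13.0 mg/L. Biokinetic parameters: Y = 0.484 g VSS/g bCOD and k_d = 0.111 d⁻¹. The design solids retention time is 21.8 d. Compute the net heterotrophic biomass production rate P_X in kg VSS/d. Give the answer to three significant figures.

Correct the yield for decay: Y_obs = Y/(1 + k_d θ_c) = 0.484 / (1 + 0.111 × 21.8) = 0.484 / 3.420 = 0.1415.
Q·(S₀ − S) = 43200 × (696 − 13.0) × 10⁻³ = 29506 kg/d removed.
P_X = Y_obs · Q(S₀ − S) = 0.1415 × 29506 = 4176 kg VSS/d.

P_X ≈ 4180 kg VSS/d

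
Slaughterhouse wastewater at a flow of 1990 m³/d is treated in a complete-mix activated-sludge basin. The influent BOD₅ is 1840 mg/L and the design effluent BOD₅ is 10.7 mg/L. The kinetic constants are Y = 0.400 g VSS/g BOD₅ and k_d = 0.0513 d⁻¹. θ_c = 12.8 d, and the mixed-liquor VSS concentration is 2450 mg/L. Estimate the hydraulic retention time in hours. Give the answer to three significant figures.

Steady-state biomass mass balance: V·X·(1 + k_d·θ_c) = Y·Q·(S₀ − S)·θ_c, so V = 0.400 × 1990 × (1840 − 10.7) × 12.8 / [2450 × (1 + 0.0513 × 12.8)] = 1.86×10^7 / 4059 = 4592 m³.
τ = V/Q = 4592/1990 = 2.308 d, or 55.38 h.

τ ≈ 55.4 h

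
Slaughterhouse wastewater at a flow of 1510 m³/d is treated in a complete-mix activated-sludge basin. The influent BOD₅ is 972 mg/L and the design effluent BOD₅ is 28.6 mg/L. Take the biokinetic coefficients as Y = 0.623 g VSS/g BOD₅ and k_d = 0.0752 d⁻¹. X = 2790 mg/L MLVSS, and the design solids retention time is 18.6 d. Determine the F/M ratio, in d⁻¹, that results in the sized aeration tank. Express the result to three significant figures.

From the SRT design equation V = Y Q (S₀−S) θ_c / [X (1 + k_d θ_c)] = 0.623 × 1510 × (972 − 28.6) × 18.6 / [2790 × (1 + 0.0752 × 18.6)] = 1.65×10^7 / 6692 = 2467 m³.
F/M = applied load / biomass = Q·S₀/(V·X) = 1510 × 972 / (2467 × 2790) = 0.2133 d⁻¹.

F/M ≈ 0.213 d⁻¹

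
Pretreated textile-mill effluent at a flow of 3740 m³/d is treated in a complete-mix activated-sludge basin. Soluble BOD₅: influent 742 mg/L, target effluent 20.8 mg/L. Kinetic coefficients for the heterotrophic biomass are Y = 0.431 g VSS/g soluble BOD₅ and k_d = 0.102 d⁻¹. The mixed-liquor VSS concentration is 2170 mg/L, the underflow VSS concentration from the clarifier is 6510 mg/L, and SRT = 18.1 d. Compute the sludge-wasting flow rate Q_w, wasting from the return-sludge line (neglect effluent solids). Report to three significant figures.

Q_w ≈ 62.7 m³/d

Steady-state biomass mass balance: V·X·(1 + k_d·θ_c) = Y·Q·(S₀ − S)·θ_c, so V = 0.431 × 3740 × (742 − 20.8) × 18.1 / [2170 × (1 + 0.102 × 18.1)] = 2.1×10^7 / 6176 = 3407 m³.
θ_c = V·X/(Q_w·X_r) when wasting from the recycle, so Q_w = V·X/(θ_c·X_r) = 3407 × 2170 / (18.1 × 6510) = 62.74 m³/d.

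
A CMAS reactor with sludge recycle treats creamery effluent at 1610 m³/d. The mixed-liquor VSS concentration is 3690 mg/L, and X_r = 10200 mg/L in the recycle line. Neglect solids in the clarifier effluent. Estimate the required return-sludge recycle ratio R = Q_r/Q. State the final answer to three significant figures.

R ≈ 0.567

R = Q_r/Q = X/(X_r − X) = 3690 / (10200 − 3690) = 0.5668.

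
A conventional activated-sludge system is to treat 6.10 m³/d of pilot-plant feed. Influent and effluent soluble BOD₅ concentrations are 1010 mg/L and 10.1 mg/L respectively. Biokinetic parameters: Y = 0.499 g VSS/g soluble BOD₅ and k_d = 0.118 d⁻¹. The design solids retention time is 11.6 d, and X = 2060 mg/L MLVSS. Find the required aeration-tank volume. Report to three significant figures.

V ≈ 7.24 m³

Steady-state biomass mass balance: V·X·(1 + k_d·θ_c) = Y·Q·(S₀ − S)·θ_c, so V = 0.499 × 6.10 × (1010 − 10.1) × 11.6 / [2060 × (1 + 0.118 × 11.6)] = 3.53×10^4 / 4880 = 7.235 m³.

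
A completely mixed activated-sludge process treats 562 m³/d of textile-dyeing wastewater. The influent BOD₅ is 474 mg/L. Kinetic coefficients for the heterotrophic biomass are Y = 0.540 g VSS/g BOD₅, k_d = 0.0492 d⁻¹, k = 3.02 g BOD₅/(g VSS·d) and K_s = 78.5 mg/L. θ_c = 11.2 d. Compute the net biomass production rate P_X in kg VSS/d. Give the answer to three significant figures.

For a completely mixed reactor with recycle the Lawrence–McCarty relation gives S = K_s·(1 + k_d·θ_c) / [θ_c·(Y·k − k_d) − 1] = 78.5 × (1 + 0.0492 × 11.2) / [11.2 × (0.540 × 3.02 − 0.0492) − 1] = 121.8 / 16.71 = 7.285 mg/L.
Correct the yield for decay: Y_obs = Y/(1 + k_d θ_c) = 0.540 / (1 + 0.0492 × 11.2) = 0.540 / 1.551 = 0.3482.
Mass of BOD₅ removed per day: Q(S₀ − S) = 562 × 466.7 g/m³ = 262.3 kg/d.
P_X = Y_obs · Q(S₀ − S) = 0.3482 × 262.3 = 91.32 kg VSS/d.

P_X ≈ 91.3 kg VSS/d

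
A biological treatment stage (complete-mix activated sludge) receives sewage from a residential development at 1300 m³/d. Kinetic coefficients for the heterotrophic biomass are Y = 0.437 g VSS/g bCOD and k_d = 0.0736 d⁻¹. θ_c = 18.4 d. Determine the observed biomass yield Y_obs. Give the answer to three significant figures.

Y_obs ≈ 0.186 g VSS/g bCOD

Y_obs = Y / (1 + k_d θ_c) = 0.437 / (1 + 0.0736 × 18.4) = 0.437 / 2.354 = 0.1856.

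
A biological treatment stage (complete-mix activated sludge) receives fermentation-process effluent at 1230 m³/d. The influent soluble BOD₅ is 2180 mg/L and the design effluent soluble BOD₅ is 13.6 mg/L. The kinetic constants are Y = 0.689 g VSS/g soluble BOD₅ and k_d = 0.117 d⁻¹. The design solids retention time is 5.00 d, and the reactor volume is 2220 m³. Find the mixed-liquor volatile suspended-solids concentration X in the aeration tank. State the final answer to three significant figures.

X ≈ 2610 mg/L

Solving the biomass balance for X: X = Y Q (S₀−S) θ_c / [V (1+k_d θ_c)] = 0.689 × 1230 × (2180 − 13.6) × 5.00 / [2220 × (1 + 0.117 × 5.00)] = 2609 mg/L.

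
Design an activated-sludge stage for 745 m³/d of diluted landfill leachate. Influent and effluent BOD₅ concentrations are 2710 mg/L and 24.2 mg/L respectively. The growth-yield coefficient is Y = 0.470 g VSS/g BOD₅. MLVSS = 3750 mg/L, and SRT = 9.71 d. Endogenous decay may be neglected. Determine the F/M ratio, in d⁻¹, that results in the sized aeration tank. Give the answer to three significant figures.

With k_d = 0 the design equation reduces to V = Y Q (S₀−S) θ_c / X = 0.470 × 745 × (2710 − 24.2) × 9.71 / 3750 = 2435 m³.
F/M = Q·S₀ / (V·X) = 745 × 2710 / (2435 × 3750) = 0.2211 g BOD₅·(g VSS·d)⁻¹.

F/M ≈ 0.221 d⁻¹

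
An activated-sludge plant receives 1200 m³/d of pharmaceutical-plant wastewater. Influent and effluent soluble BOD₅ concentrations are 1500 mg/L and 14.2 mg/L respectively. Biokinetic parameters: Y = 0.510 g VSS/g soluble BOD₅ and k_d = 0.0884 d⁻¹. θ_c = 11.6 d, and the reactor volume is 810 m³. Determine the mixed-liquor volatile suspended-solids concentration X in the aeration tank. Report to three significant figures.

Solving the biomass balance for X: X = Y Q (S₀−S) θ_c / [V (1+k_d θ_c)] = 0.510 × 1200 × (1500 − 14.2) × 11.6 / [810 × (1 + 0.0884 × 11.6)] = 6429 mg/L.

X ≈ 6430 mg/L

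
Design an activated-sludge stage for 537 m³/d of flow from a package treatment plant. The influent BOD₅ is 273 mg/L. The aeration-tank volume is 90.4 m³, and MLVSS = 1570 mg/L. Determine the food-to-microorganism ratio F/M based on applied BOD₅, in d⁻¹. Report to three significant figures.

F/M ≈ 1.03 d⁻¹

F/M = applied load / biomass = Q·S₀/(V·X) = 537 × 273 / (90.40 × 1570) = 1.033 d⁻¹.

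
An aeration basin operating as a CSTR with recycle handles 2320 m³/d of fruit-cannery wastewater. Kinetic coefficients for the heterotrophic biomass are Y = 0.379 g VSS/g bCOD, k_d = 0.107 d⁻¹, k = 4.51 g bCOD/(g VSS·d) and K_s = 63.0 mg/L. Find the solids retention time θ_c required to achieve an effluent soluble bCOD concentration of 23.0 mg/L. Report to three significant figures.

At the target effluent, Y k S/(K_s+S) = 0.379×4.51×23.0/86.00 = 0.4571 d⁻¹.
Then 1/θ_c = μ − k_d = 0.4571 − 0.107 = 0.3501 d⁻¹, giving θ_c = 2.856 d.

θ_c ≈ 2.86 d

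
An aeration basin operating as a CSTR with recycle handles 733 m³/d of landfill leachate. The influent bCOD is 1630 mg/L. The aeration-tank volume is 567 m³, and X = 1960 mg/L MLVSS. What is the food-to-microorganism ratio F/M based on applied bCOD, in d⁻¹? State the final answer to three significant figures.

F/M ≈ 1.08 d⁻¹

F/M = applied load / biomass = Q·S₀/(V·X) = 733 × 1630 / (567.0 × 1960) = 1.075 d⁻¹.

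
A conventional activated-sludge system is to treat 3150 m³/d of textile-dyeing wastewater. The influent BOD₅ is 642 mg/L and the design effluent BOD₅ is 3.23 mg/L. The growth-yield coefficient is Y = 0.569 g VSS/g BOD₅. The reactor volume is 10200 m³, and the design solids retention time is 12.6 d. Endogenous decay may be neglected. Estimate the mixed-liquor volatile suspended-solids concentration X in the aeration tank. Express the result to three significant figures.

X = Y·Q·ΔS·θ_c / V = 0.569 × 3150 × (642 − 3.23) × 12.6 / 10200 = 1414 mg/L.

X ≈ 1410 mg/L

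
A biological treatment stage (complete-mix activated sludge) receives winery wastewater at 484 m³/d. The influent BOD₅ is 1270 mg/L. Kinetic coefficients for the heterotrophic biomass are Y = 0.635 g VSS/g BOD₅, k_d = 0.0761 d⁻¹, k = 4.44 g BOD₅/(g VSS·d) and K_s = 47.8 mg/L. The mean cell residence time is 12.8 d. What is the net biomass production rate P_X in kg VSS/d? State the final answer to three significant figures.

P_X ≈ 197 kg VSS/d

Effluent substrate depends only on kinetics and SRT: S = K_s(1 + k_d θ_c) / [θ_c(Yk − k_d) − 1] = 47.8 × (1 + 0.0761 × 12.8) / [12.8 × (0.635 × 4.44 − 0.0761) − 1] = 94.36 / 34.11 = 2.766 mg/L.
Correct the yield for decay: Y_obs = Y/(1 + k_d θ_c) = 0.635 / (1 + 0.0761 × 12.8) = 0.635 / 1.974 = 0.3217.
Substrate removed = Q·(S₀ − S) = 484 m³/d × (1270 − 2.77) g/m³ = 6.13×10^5 g/d = 613.3 kg/d.
P_X = Y_obs · Q(S₀ − S) = 0.3217 × 613.3 = 197.3 kg VSS/d.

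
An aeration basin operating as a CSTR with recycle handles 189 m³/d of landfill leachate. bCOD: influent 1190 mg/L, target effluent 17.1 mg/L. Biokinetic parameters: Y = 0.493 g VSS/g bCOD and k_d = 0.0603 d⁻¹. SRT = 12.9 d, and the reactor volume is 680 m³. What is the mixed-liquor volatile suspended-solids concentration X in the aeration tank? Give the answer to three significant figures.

Solving the biomass balance for X: X = Y Q (S₀−S) θ_c / [V (1+k_d θ_c)] = 0.493 × 189 × (1190 − 17.1) × 12.9 / [680 × (1 + 0.0603 × 12.9)] = 1166 mg/L.

X ≈ 1170 mg/L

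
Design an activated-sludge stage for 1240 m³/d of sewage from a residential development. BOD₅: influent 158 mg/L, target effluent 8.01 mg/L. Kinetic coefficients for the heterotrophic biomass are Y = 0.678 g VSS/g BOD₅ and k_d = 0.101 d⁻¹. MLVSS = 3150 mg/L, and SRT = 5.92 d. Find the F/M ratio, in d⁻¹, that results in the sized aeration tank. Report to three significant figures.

Steady-state biomass mass balance: V·X·(1 + k_d·θ_c) = Y·Q·(S₀ − S)·θ_c, so V = 0.678 × 1240 × (158 − 8.01) × 5.92 / [3150 × (1 + 0.101 × 5.92)] = 7.47×10^5 / 5033 = 148.3 m³.
Food-to-microorganism ratio F/M = Q S₀ / (V X) = 1240 × 158 / (148.3 × 3150) = 0.4194 d⁻¹.

F/M ≈ 0.419 d⁻¹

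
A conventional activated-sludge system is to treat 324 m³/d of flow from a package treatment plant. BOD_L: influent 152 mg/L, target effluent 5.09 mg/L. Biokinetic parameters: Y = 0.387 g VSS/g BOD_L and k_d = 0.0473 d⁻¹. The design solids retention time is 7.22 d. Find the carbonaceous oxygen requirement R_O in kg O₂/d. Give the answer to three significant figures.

The observed yield is Y_obs = Y/(1 + k_d·θ_c) = 0.387 / (1 + 0.0473 × 7.22) = 0.387 / 1.342 = 0.2885 g VSS per g BOD_L removed.
Substrate removed = Q·(S₀ − S) = 324 m³/d × (152 − 5.09) g/m³ = 4.76×10^4 g/d = 47.60 kg/d.
P_X = Y_obs·Q·(S₀ − S) = 0.2885 × 47.60 = 13.73 kg VSS/d.
R_O = Q·ΔS − 1.42 P_X = 47.60 − 19.50 = 28.10 kg O₂/d.

R_O ≈ 28.1 kg O₂/d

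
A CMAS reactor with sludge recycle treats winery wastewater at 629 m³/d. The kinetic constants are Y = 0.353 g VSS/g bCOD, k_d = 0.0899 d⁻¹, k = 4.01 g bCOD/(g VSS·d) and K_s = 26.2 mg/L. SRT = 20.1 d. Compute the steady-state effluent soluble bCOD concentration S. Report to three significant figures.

For a completely mixed reactor with recycle the Lawrence–McCarty relation gives S = K_s·(1 + k_d·θ_c) / [θ_c·(Y·k − k_d) − 1] = 26.2 × (1 + 0.0899 × 20.1) / [20.1 × (0.353 × 4.01 − 0.0899) − 1] = 73.54 / 25.65 = 2.868 mg/L.

S ≈ 2.87 mg/L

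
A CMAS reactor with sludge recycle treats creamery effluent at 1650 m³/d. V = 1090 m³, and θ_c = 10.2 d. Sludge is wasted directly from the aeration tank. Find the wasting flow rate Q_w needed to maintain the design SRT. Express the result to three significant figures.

Q_w ≈ 107 m³/d

Wasting from the aeration tank: Q_w = V / θ_c = 1090 / 10.2 = 106.9 m³/d.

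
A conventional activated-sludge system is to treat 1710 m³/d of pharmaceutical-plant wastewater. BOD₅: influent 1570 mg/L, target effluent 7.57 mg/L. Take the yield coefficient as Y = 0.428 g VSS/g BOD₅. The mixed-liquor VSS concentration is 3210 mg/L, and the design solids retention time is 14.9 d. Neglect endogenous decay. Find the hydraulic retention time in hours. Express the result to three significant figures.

Biomass mass balance (decay neglected): V·X = Y·Q·(S₀ − S)·θ_c, so V = 0.428 × 1710 × (1570 − 7.57) × 14.9 / 3210 = 5308 m³.
τ = V/Q = 5308/1710 = 3.104 d, or 74.50 h.

τ ≈ 74.5 h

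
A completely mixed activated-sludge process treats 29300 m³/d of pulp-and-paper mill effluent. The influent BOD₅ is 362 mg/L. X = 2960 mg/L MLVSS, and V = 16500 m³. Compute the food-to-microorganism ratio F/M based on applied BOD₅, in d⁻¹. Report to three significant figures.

F/M = Q·S₀ / (V·X) = 29300 × 362 / (16500 × 2960) = 0.2172 g BOD₅·(g VSS·d)⁻¹.

F/M ≈ 0.217 d⁻¹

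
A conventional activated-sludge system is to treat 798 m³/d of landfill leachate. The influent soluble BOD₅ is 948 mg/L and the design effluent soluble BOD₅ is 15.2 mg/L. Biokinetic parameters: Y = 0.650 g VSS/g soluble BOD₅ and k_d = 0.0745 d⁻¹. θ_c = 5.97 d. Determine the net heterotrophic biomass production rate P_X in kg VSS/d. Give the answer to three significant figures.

Correct the yield for decay: Y_obs = Y/(1 + k_d θ_c) = 0.650 / (1 + 0.0745 × 5.97) = 0.650 / 1.445 = 0.4499.
Q·(S₀ − S) = 798 × (948 − 15.2) × 10⁻³ = 744.4 kg/d removed.
P_X = Y_obs · Q(S₀ − S) = 0.4499 × 744.4 = 334.9 kg VSS/d.

P_X ≈ 335 kg VSS/d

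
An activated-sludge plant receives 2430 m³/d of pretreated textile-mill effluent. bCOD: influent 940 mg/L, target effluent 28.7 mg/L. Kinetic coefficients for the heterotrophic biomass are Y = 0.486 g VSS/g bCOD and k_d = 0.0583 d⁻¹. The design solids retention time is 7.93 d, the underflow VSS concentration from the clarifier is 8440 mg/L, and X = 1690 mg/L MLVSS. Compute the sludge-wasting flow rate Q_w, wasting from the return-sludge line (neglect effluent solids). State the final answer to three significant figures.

Q_w ≈ 87.2 m³/d

Rearranging the biomass balance for a CMAS with decay, V = Y·Q·ΔS·θ_c / [X·(1+k_d θ_c)] = 0.486 × 2430 × (940 − 28.7) × 7.93 / [1690 × (1 + 0.0583 × 7.93)] = 8.53×10^6 / 2471 = 3453 m³.
Wasting from the return line (neglecting effluent solids): Q_w = V·X / (θ_c·X_r) = 3453 × 1690 / (7.93 × 8440) = 87.20 m³/d.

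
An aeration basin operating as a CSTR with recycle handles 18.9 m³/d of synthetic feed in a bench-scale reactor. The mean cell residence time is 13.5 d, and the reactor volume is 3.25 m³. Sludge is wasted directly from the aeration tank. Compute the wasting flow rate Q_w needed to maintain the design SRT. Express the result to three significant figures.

Q_w ≈ 0.241 m³/d

For wasting at MLVSS concentration, Q_w = V/θ_c = 3.250/13.5 = 0.2407 m³/d.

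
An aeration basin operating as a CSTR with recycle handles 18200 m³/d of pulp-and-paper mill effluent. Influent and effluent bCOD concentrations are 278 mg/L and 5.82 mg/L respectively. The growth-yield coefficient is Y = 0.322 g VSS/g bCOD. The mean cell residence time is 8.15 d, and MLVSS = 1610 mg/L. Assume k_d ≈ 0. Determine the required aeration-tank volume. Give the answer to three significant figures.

Biomass mass balance (decay neglected): V·X = Y·Q·(S₀ − S)·θ_c, so V = 0.322 × 18200 × (278 − 5.82) × 8.15 / 1610 = 8074 m³.

V ≈ 8070 m³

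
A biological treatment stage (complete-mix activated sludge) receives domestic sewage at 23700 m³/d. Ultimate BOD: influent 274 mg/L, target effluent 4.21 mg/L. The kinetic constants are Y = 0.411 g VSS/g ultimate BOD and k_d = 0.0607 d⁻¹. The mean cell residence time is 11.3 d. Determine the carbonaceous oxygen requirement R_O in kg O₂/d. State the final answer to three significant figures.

Observed yield with endogenous decay: Y_obs = Y / (1 + k_d·θ_c) = 0.411 / (1 + 0.0607 × 11.3) = 0.411 / 1.686 = 0.2438 g VSS/g ultimate BOD.
Q·(S₀ − S) = 23700 × (274 − 4.21) × 10⁻³ = 6394 kg/d removed.
Net sludge production P_X = 0.2438 × 6394 = 1559 kg VSS/d.
R_O = Q·(S₀ − S) − 1.42·P_X = 6394 − 1.42 × 1559 = 4181 kg O₂/d.

R_O ≈ 4180 kg O₂/d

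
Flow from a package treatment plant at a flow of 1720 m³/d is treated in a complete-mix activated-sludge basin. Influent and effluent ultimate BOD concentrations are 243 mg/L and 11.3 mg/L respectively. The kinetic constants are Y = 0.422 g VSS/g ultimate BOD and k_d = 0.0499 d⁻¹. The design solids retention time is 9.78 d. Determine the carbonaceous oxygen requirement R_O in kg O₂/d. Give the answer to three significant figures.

R_O ≈ 238 kg O₂/d

Observed yield with endogenous decay: Y_obs = Y / (1 + k_d·θ_c) = 0.422 / (1 + 0.0499 × 9.78) = 0.422 / 1.488 = 0.2836 g VSS/g ultimate BOD.
ΔS = 243 − 11.3 = 231.7 mg/L, so the substrate removal rate is 1720 × 231.7/1000 = 398.5 kg ultimate BOD/d.
P_X = Y_obs·Q·(S₀ − S) = 0.2836 × 398.5 = 113.0 kg VSS/d.
R_O = Q·ΔS − 1.42 P_X = 398.5 − 160.5 = 238.0 kg O₂/d.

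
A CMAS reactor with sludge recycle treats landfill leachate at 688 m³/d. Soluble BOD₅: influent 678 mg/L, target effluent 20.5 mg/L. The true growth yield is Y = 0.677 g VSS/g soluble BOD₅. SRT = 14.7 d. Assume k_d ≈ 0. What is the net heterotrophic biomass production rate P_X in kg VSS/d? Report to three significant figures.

No decay correction is needed, so Y_obs = Y = 0.677.
Substrate removed = Q·(S₀ − S) = 688 m³/d × (678 − 20.5) g/m³ = 4.52×10^5 g/d = 452.4 kg/d.
P_X = Y_obs · Q(S₀ − S) = 0.6770 × 452.4 = 306.2 kg VSS/d.

P_X ≈ 306 kg VSS/d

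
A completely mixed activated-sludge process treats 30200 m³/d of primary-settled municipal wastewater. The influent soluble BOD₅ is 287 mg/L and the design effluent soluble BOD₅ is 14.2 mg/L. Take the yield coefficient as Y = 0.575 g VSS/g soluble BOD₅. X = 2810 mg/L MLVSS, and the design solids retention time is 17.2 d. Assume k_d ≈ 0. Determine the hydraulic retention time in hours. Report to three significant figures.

With k_d = 0 the design equation reduces to V = Y Q (S₀−S) θ_c / X = 0.575 × 30200 × (287 − 14.2) × 17.2 / 2810 = 28996 m³.
HRT = V/Q = 28996 m³ / 30200 m³·d⁻¹ = 0.9601 d × 24 = 23.04 h.

τ ≈ 23.0 h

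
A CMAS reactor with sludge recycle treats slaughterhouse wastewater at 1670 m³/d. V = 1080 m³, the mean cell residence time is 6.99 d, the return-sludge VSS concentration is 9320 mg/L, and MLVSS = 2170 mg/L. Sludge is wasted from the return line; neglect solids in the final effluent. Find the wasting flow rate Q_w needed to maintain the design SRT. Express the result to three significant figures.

Q_w ≈ 36.0 m³/d

Wasting from the return line (neglecting effluent solids): Q_w = V·X / (θ_c·X_r) = 1080 × 2170 / (6.99 × 9320) = 35.97 m³/d.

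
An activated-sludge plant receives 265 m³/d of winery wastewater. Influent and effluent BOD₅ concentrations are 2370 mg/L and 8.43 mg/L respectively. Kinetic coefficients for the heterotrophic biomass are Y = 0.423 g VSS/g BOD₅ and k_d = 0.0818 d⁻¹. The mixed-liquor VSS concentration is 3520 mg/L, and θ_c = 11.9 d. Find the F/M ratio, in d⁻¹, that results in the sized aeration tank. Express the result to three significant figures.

F/M ≈ 0.393 d⁻¹

From the SRT design equation V = Y Q (S₀−S) θ_c / [X (1 + k_d θ_c)] = 0.423 × 265 × (2370 − 8.43) × 11.9 / [3520 × (1 + 0.0818 × 11.9)] = 3.15×10^6 / 6946 = 453.5 m³.
F/M = applied load / biomass = Q·S₀/(V·X) = 265 × 2370 / (453.5 × 3520) = 0.3934 d⁻¹.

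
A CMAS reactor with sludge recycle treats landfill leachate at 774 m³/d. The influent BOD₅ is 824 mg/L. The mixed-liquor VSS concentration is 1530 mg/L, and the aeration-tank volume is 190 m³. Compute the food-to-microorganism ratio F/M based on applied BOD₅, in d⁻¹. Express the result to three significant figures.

Food-to-microorganism ratio F/M = Q S₀ / (V X) = 774 × 824 / (190.0 × 1530) = 2.194 d⁻¹.

F/M ≈ 2.19 d⁻¹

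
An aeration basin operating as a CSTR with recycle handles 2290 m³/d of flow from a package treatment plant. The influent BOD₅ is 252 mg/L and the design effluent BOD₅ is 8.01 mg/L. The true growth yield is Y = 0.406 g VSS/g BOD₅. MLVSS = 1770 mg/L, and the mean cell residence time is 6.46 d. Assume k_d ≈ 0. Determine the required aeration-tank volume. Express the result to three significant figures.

Biomass mass balance (decay neglected): V·X = Y·Q·(S₀ − S)·θ_c, so V = 0.406 × 2290 × (252 − 8.01) × 6.46 / 1770 = 827.9 m³.

V ≈ 828 m³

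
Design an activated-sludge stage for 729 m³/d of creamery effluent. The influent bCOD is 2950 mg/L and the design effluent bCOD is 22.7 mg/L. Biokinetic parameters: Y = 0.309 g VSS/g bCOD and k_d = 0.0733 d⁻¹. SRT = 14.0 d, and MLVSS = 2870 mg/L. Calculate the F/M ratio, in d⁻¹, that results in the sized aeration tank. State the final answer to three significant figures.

F/M ≈ 0.472 d⁻¹

From the SRT design equation V = Y Q (S₀−S) θ_c / [X (1 + k_d θ_c)] = 0.309 × 729 × (2950 − 22.7) × 14.0 / [2870 × (1 + 0.0733 × 14.0)] = 9.23×10^6 / 5815 = 1588 m³.
F/M = Q·S₀ / (V·X) = 729 × 2950 / (1588 × 2870) = 0.4720 g bCOD·(g VSS·d)⁻¹.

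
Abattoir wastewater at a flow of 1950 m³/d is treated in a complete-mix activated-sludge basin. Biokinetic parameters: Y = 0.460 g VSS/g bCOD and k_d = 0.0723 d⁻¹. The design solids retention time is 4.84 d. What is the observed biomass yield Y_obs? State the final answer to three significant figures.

Y_obs ≈ 0.341 g VSS/g bCOD

The observed yield is Y_obs = Y/(1 + k_d·θ_c) = 0.460 / (1 + 0.0723 × 4.84) = 0.460 / 1.350 = 0.3408 g VSS per g bCOD removed.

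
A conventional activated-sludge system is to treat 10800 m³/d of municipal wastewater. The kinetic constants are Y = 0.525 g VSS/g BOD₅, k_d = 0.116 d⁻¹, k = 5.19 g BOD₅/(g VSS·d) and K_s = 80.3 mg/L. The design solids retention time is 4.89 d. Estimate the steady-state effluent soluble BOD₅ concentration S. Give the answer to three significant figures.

For a completely mixed reactor with recycle the Lawrence–McCarty relation gives S = K_s·(1 + k_d·θ_c) / [θ_c·(Y·k − k_d) − 1] = 80.3 × (1 + 0.116 × 4.89) / [4.89 × (0.525 × 5.19 − 0.116) − 1] = 125.8 / 11.76 = 10.70 mg/L.

S ≈ 10.7 mg/L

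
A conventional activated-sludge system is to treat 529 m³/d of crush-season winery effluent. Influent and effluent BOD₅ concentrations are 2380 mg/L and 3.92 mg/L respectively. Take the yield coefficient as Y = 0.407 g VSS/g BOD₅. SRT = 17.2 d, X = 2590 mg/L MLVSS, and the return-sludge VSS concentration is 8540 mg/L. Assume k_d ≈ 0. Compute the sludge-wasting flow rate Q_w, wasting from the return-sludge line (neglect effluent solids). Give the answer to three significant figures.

Q_w ≈ 59.9 m³/d

With k_d = 0 the design equation reduces to V = Y Q (S₀−S) θ_c / X = 0.407 × 529 × (2380 − 3.92) × 17.2 / 2590 = 3397 m³.
θ_c = V·X/(Q_w·X_r) when wasting from the recycle, so Q_w = V·X/(θ_c·X_r) = 3397 × 2590 / (17.2 × 8540) = 59.90 m³/d.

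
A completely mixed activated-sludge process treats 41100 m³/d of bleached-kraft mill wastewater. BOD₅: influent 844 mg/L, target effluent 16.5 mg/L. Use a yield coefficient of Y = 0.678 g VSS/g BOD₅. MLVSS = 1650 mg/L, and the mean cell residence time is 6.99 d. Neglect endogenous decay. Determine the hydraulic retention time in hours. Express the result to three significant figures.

V·X = Y·Q·ΔS·θ_c gives V = 0.678 × 41100 × (844 − 16.5) × 6.99 / 1650 = 97686 m³.
Hydraulic retention time τ = V/Q = 97686 / 41100 = 2.377 d = 57.04 h.

τ ≈ 57.0 h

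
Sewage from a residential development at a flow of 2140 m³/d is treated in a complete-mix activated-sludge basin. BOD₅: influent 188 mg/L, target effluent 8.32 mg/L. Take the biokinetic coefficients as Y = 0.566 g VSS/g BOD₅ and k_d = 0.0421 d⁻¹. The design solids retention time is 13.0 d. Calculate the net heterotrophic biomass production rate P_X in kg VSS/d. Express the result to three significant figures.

Y_obs = Y / (1 + k_d θ_c) = 0.566 / (1 + 0.0421 × 13.0) = 0.566 / 1.547 = 0.3658.
Substrate removed = Q·(S₀ − S) = 2140 m³/d × (188 − 8.32) g/m³ = 3.85×10^5 g/d = 384.5 kg/d.
Biomass produced: P_X = Y_obs·Q·ΔS = 0.3658 × 384.5 ≈ 140.7 kg VSS/d.

P_X ≈ 141 kg VSS/d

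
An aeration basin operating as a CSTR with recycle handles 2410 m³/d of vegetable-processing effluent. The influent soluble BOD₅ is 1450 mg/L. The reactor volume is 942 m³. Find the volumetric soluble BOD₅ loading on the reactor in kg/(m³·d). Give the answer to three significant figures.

Applied soluble BOD₅ load per unit volume = Q·S₀/V = (2410 × 1450/1000)/942.0 = 3.710 kg soluble BOD₅·m⁻³·d⁻¹.

L_v ≈ 3.71 kg soluble BOD₅/(m³·d)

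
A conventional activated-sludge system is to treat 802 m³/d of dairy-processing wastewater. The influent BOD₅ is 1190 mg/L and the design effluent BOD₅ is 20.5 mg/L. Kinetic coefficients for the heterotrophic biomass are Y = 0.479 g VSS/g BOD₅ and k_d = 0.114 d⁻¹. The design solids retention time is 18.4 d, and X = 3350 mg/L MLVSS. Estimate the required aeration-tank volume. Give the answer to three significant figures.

Rearranging the biomass balance for a CMAS with decay, V = Y·Q·ΔS·θ_c / [X·(1+k_d θ_c)] = 0.479 × 802 × (1190 − 20.5) × 18.4 / [3350 × (1 + 0.114 × 18.4)] = 8.27×10^6 / 10377 = 796.6 m³.

V ≈ 797 m³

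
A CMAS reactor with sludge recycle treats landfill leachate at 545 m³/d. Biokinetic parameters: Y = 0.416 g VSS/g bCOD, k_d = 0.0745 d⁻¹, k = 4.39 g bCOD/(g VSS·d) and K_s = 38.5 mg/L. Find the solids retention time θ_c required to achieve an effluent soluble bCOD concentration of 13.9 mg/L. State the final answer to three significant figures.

θ_c ≈ 2.44 d

At the target effluent, Y k S/(K_s+S) = 0.416×4.39×13.9/52.40 = 0.4844 d⁻¹.
θ_c = 1/(μ − k_d) = 1/(0.4844 − 0.0745) = 1/0.4099 = 2.439 d.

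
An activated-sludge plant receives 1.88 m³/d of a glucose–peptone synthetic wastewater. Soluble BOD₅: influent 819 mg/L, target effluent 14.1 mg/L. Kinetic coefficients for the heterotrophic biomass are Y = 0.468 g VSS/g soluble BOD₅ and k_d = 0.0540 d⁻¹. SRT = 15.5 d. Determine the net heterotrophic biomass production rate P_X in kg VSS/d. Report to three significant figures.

Y_obs = Y / (1 + k_d θ_c) = 0.468 / (1 + 0.0540 × 15.5) = 0.468 / 1.837 = 0.2548.
Substrate removed = Q·(S₀ − S) = 1.88 m³/d × (819 − 14.1) g/m³ = 1.51×10^3 g/d = 1.513 kg/d.
P_X = Y_obs · Q(S₀ − S) = 0.2548 × 1.513 = 0.3855 kg VSS/d.

P_X ≈ 0.386 kg VSS/d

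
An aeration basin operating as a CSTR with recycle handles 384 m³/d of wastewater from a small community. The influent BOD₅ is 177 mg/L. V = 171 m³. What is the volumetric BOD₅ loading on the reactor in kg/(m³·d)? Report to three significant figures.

L_v = Q S₀ / V = 384 × 177 × 10⁻³ / 171.0 = 0.3975 kg/(m³·d).

L_v ≈ 0.397 kg BOD₅/(m³·d)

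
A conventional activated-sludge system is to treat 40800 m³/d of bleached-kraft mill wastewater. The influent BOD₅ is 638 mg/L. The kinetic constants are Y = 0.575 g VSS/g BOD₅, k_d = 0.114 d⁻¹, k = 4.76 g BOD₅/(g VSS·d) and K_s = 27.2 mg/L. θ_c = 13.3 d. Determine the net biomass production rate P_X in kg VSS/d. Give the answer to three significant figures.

P_X ≈ 5930 kg VSS/d

From the Monod/SRT balance for a CMAS, S = K_s·(1+k_d θ_c)/[θ_c·(Y k − k_d) − 1] = 27.2 × (1 + 0.114 × 13.3) / [13.3 × (0.575 × 4.76 − 0.114) − 1] = 68.44 / 33.89 = 2.020 mg/L.
The observed yield is Y_obs = Y/(1 + k_d·θ_c) = 0.575 / (1 + 0.114 × 13.3) = 0.575 / 2.516 = 0.2285 g VSS per g BOD₅ removed.
Q·(S₀ − S) = 40800 × (638 − 2.02) × 10⁻³ = 25948 kg/d removed.
So the net sludge growth is P_X = 0.2285 × 25948 = 5930 kg VSS/d.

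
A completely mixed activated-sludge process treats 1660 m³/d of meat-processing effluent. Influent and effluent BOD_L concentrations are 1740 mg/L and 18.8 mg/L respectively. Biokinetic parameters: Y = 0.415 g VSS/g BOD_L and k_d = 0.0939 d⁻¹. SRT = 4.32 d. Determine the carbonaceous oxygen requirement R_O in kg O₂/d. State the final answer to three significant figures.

The observed yield is Y_obs = Y/(1 + k_d·θ_c) = 0.415 / (1 + 0.0939 × 4.32) = 0.415 / 1.406 = 0.2952 g VSS per g BOD_L removed.
Q·(S₀ − S) = 1660 × (1740 − 18.8) × 10⁻³ = 2857 kg/d removed.
P_X = Y_obs·Q·(S₀ − S) = 0.2952 × 2857 = 843.6 kg VSS/d.
R_O = Q·ΔS − 1.42 P_X = 2857 − 1198 = 1659 kg O₂/d.

R_O ≈ 1660 kg O₂/d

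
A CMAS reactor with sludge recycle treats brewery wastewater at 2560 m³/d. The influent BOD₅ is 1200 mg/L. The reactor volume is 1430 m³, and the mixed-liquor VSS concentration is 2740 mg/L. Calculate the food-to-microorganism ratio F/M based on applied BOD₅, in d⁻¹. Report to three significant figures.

F/M ≈ 0.784 d⁻¹

Food-to-microorganism ratio F/M = Q S₀ / (V X) = 2560 × 1200 / (1430 × 2740) = 0.7840 d⁻¹.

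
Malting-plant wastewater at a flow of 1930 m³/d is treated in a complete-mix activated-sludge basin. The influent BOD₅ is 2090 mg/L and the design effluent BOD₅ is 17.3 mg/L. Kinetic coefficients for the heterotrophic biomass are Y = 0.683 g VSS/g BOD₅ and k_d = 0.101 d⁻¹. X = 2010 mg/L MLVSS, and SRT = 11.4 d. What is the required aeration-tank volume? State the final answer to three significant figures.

V ≈ 7200 m³

Steady-state biomass mass balance: V·X·(1 + k_d·θ_c) = Y·Q·(S₀ − S)·θ_c, so V = 0.683 × 1930 × (2090 − 17.3) × 11.4 / [2010 × (1 + 0.101 × 11.4)] = 3.11×10^7 / 4324 = 7203 m³.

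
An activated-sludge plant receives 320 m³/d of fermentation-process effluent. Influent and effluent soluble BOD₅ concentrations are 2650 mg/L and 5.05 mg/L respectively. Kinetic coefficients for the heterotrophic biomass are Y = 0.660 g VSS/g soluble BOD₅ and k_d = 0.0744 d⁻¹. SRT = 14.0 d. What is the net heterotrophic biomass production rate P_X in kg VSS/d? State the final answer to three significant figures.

Correct the yield for decay: Y_obs = Y/(1 + k_d θ_c) = 0.660 / (1 + 0.0744 × 14.0) = 0.660 / 2.042 = 0.3233.
Substrate removed = Q·(S₀ − S) = 320 m³/d × (2650 − 5.05) g/m³ = 8.46×10^5 g/d = 846.4 kg/d.
P_X = Y_obs · Q(S₀ − S) = 0.3233 × 846.4 = 273.6 kg VSS/d.

P_X ≈ 274 kg VSS/d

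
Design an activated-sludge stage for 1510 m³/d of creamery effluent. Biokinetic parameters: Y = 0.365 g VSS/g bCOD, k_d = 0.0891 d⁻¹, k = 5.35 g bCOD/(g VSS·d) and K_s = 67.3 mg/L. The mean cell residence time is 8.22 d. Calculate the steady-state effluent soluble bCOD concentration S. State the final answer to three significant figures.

S ≈ 8.14 mg/L

Effluent substrate depends only on kinetics and SRT: S = K_s(1 + k_d θ_c) / [θ_c(Yk − k_d) − 1] = 67.3 × (1 + 0.0891 × 8.22) / [8.22 × (0.365 × 5.35 − 0.0891) − 1] = 116.6 / 14.32 = 8.142 mg/L.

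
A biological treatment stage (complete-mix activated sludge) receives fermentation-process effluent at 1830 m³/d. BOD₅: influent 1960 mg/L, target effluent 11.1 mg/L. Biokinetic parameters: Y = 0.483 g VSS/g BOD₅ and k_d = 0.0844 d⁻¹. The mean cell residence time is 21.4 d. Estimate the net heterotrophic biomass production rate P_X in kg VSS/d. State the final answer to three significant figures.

P_X ≈ 614 kg VSS/d

Y_obs = Y / (1 + k_d θ_c) = 0.483 / (1 + 0.0844 × 21.4) = 0.483 / 2.806 = 0.1721.
Mass of BOD₅ removed per day: Q(S₀ − S) = 1830 × 1949 g/m³ = 3566 kg/d.
Net biomass production P_X = Y_obs × Q·(S₀ − S) = 0.1721 × 3566 = 613.9 kg VSS/d.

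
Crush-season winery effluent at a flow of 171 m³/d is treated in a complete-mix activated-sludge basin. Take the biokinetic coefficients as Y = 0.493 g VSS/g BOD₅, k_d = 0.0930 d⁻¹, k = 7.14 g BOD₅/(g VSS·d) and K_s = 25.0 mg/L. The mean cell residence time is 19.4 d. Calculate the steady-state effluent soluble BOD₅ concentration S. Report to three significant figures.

S ≈ 1.07 mg/L

From the Monod/SRT balance for a CMAS, S = K_s·(1+k_d θ_c)/[θ_c·(Y k − k_d) − 1] = 25.0 × (1 + 0.0930 × 19.4) / [19.4 × (0.493 × 7.14 − 0.0930) − 1] = 70.10 / 65.48 = 1.071 mg/L.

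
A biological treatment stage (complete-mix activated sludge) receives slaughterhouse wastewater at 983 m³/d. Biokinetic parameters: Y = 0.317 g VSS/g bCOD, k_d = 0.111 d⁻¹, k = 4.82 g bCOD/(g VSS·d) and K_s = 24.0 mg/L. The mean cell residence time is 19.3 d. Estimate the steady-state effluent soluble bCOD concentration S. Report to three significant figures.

Effluent substrate depends only on kinetics and SRT: S = K_s(1 + k_d θ_c) / [θ_c(Yk − k_d) − 1] = 24.0 × (1 + 0.111 × 19.3) / [19.3 × (0.317 × 4.82 − 0.111) − 1] = 75.42 / 26.35 = 2.862 mg/L.

S ≈ 2.86 mg/L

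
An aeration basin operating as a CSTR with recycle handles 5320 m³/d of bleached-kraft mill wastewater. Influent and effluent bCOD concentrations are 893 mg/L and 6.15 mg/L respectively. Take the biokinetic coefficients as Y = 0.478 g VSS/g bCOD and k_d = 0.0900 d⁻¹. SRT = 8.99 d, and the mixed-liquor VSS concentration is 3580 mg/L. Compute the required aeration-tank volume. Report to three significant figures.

Steady-state biomass mass balance: V·X·(1 + k_d·θ_c) = Y·Q·(S₀ − S)·θ_c, so V = 0.478 × 5320 × (893 − 6.15) × 8.99 / [3580 × (1 + 0.0900 × 8.99)] = 2.03×10^7 / 6477 = 3130 m³.

V ≈ 3130 m³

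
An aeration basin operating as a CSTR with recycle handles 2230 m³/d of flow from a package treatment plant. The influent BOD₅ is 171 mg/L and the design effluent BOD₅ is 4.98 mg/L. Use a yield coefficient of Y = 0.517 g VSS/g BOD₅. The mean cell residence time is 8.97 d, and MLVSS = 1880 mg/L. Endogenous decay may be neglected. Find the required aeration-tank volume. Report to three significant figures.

V ≈ 913 m³

V·X = Y·Q·ΔS·θ_c gives V = 0.517 × 2230 × (171 − 4.98) × 8.97 / 1880 = 913.3 m³.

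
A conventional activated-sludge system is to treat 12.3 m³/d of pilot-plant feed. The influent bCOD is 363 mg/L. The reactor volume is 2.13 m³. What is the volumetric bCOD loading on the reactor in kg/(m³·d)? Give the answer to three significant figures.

Volumetric loading L_v = Q·S₀ / V = 12.3 × 363 g/m³ / 2.130 m³ = 2096 g/(m³·d) = 2.096 kg bCOD/(m³·d).

L_v ≈ 2.10 kg bCOD/(m³·d)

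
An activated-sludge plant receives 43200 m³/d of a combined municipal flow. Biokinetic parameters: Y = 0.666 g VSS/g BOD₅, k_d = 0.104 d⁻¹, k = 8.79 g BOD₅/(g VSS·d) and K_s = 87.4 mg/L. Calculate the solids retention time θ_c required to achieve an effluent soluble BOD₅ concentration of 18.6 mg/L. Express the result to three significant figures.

θ_c ≈ 1.08 d

From 1/θ_c = Y·k·S/(K_s + S) − k_d: Y·k·S/(K_s+S) = 0.666 × 8.79 × 18.6 / (87.4 + 18.6) = 1.027 d⁻¹.
θ_c = 1/(μ − k_d) = 1/(1.027 − 0.104) = 1/0.9232 = 1.083 d.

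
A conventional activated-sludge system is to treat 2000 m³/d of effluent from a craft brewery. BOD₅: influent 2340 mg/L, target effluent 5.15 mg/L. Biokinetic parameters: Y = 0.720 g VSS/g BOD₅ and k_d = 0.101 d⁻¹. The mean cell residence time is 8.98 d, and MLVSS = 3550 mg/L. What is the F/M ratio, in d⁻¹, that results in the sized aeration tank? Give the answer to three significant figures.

F/M ≈ 0.296 d⁻¹

Rearranging the biomass balance for a CMAS with decay, V = Y·Q·ΔS·θ_c / [X·(1+k_d θ_c)] = 0.720 × 2000 × (2340 − 5.15) × 8.98 / [3550 × (1 + 0.101 × 8.98)] = 3.02×10^7 / 6770 = 4460 m³.
F/M = Q·S₀ / (V·X) = 2000 × 2340 / (4460 × 3550) = 0.2956 g BOD₅·(g VSS·d)⁻¹.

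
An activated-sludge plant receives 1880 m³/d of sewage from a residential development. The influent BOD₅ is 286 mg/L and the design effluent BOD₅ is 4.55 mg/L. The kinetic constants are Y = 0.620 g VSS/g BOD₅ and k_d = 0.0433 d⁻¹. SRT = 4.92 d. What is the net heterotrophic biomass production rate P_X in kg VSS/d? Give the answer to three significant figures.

P_X ≈ 270 kg VSS/d

Y_obs = Y / (1 + k_d θ_c) = 0.620 / (1 + 0.0433 × 4.92) = 0.620 / 1.213 = 0.5111.
Q·(S₀ − S) = 1880 × (286 − 4.55) × 10⁻³ = 529.1 kg/d removed.
Net biomass production P_X = Y_obs × Q·(S₀ − S) = 0.5111 × 529.1 = 270.4 kg VSS/d.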